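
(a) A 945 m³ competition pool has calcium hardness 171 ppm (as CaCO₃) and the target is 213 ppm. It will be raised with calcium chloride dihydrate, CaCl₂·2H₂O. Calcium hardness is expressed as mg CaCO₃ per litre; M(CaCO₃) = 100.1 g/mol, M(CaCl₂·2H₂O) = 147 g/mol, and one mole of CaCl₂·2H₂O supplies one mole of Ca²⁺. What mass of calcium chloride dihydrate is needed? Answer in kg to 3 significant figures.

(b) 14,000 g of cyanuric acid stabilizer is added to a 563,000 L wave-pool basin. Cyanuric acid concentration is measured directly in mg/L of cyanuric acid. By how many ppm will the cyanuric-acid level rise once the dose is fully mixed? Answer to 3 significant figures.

(a) Volume: 945 m³ = 945,000 L.
(a) Hardness to add: (213 − 171) = 42 mg/L as CaCO₃ × 945,000 L = 39,690 g as CaCO₃.
(a) Moles of Ca²⁺ (1 mol Ca²⁺ ≡ 1 mol CaCO₃): 39,690 / 100.1 g/mol = 396.5 mol.
(a) Mass of CaCl₂·2H₂O: 396.5 × 147 = 58,290 g.

(b) Rise: 14,000 g / 563,000 L × 1000 = 24.87 mg/L.

(a) 58.3 kg; (b) 24.9 ppm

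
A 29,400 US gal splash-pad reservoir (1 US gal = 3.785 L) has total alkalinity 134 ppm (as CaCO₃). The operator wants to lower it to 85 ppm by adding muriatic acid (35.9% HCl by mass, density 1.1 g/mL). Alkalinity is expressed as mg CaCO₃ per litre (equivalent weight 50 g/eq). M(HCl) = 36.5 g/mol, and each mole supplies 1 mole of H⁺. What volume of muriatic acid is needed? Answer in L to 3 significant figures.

10.1 L

Volume: 29,400 US gal × 3.785 L/gal = 111,279 L.
Alkalinity to neutralize: (134 − 85) = 49 mg/L as CaCO₃ × 111,279 L = 5453 g as CaCO₃.
Equivalents of H⁺ required: 5453 ÷ 50 g/eq = 109.1 eq = 109.1 mol HCl.
Mass of HCl: 109.1 × 36.5 = 3980 g.
Mass of 35.9% solution: 3980 / 0.359 = 11,090 g.
Volume: 11,090 g ÷ 1.1 g/mL = 10,080 mL.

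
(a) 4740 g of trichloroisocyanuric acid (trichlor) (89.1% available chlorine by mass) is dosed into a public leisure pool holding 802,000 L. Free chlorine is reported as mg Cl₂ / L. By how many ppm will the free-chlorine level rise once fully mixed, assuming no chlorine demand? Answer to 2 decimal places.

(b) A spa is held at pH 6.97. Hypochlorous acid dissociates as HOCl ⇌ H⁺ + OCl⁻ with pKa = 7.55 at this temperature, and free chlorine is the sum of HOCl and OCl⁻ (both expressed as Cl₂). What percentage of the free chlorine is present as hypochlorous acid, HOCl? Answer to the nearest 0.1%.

(a) Available chlorine delivered: 4740 g × 0.891 = 4223 g as Cl₂.
(a) Concentration rise: 4223 g / 802,000 L = 5.266 mg/L = 5.27 ppm.

(b) [OCl⁻]/[HOCl] = 10^(pH − pKa) = 10^(6.97 − 7.55) = 10^-0.58 = 0.263.
(b) Fraction as HOCl = 1 / (1 + 0.263) = 0.7917.

(a) 5.27 ppm; (b) 79.2%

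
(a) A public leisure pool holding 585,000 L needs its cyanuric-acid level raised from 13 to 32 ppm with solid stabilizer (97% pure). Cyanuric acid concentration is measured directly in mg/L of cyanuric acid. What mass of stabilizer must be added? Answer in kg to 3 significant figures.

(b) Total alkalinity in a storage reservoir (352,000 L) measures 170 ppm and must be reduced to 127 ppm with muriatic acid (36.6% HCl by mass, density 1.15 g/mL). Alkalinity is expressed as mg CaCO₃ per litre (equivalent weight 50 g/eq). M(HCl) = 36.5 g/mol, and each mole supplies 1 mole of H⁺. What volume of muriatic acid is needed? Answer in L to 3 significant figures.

(a) CYA to add: (32 − 13) = 19 mg/L × 585,000 L = 11,120 g cyanuric acid.
(a) At 97% purity: 11,120 / 0.97 = 11,460 g product.

(b) Alkalinity to neutralize: (170 − 127) = 43 mg/L as CaCO₃ × 352,000 L = 15,140 g as CaCO₃.
(b) Equivalents of H⁺ required: 15,140 ÷ 50 g/eq = 302.7 eq = 302.7 mol HCl.
(b) Mass of HCl: 302.7 × 36.5 = 11,050 g.
(b) Mass of 36.6% solution: 11,050 / 0.366 = 30,190 g.
(b) Volume: 30,190 g ÷ 1.15 g/mL = 26,250 mL.

(a) 11.5 kg; (b) 26.3 L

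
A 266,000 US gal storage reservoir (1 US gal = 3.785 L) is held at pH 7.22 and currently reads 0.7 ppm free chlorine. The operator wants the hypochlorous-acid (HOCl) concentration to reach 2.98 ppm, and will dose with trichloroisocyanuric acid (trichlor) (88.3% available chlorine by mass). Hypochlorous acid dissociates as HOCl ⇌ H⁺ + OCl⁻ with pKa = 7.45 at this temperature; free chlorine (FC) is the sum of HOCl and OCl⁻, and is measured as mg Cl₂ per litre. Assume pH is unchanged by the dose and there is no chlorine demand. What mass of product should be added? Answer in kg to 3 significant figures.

Volume: 266,000 US gal × 3.785 L/gal = 1,006,810 L.
[OCl⁻]/[HOCl] = 10^(pH − pKa) = 10^(7.22 − 7.45) = 0.5888; fraction as HOCl = 1/(1 + 0.5888) = 0.6294.
Free chlorine required for 2.98 ppm HOCl: 2.98 / 0.6294 = 4.735 ppm.
FC to add: 4.735 − 0.7 = 4.035 mg/L as Cl₂.
Cl₂ equivalent: 4.035 mg/L × 1,006,810 L = 4062 g.
Product at 88.3% available Cl: 4062 / 0.883 = 4600 g.

4.60 kg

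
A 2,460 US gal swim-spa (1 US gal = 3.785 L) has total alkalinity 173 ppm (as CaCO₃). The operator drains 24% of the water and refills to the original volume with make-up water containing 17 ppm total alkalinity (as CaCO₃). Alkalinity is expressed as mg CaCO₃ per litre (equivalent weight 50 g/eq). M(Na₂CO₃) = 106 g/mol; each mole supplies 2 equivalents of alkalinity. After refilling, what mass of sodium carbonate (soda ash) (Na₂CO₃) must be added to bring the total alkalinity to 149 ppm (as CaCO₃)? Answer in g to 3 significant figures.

Volume: 2,460 US gal × 3.785 L/gal = 9,311 L.
After draining 24% and refilling: 173 × 0.76 + 17 × 0.24 = 135.56 ppm.
Deficit to target: 149 − 135.56 = 13.44 mg/L.
As CaCO₃: 13.44 mg/L × 9,311 L = 125.1 g; ÷ 50 g/eq ÷ 2 = 1.251 mol Na₂CO₃.
Mass: 1.251 × 106 = 132.6 g.

133 g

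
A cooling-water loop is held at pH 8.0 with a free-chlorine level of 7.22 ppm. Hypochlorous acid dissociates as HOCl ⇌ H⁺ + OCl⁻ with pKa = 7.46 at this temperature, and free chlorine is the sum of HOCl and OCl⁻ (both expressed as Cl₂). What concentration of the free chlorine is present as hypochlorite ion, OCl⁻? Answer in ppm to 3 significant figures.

5.60 ppm

[OCl⁻]/[HOCl] = 10^(pH − pKa) = 10^(8.0 − 7.46) = 10^0.54 = 3.467.
Fraction as HOCl = 1 / (1 + 3.467) = 0.2238.
OCl⁻ = (1 − 0.2238) × 7.22 ppm = 5.604 ppm.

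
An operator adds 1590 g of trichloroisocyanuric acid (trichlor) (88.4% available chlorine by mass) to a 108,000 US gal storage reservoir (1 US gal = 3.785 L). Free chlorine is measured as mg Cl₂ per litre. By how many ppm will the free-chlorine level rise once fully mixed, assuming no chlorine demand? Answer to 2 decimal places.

3.44 ppm

Volume: 108,000 US gal × 3.785 L/gal = 408,780 L.
Available chlorine delivered: 1590 g × 0.884 = 1406 g as Cl₂.
Concentration rise: 1406 g / 408,780 L = 3.438 mg/L = 3.44 ppm.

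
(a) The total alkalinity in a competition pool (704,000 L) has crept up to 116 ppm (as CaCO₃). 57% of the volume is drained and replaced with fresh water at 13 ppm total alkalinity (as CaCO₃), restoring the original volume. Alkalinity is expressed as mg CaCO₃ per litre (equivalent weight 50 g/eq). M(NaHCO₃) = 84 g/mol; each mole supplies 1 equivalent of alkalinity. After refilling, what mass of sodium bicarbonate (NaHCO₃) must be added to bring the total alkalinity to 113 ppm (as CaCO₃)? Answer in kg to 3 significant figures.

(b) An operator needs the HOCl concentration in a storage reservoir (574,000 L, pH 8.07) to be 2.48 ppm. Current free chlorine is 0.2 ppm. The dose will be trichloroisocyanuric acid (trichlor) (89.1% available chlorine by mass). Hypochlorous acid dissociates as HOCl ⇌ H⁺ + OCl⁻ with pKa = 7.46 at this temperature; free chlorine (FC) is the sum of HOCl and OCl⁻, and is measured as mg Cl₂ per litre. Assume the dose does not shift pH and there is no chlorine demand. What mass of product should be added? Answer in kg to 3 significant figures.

(a) After draining 57% and refilling: 116 × 0.43 + 13 × 0.57 = 57.29 ppm.
(a) Deficit to target: 113 − 57.29 = 55.71 mg/L.
(a) As CaCO₃: 55.71 mg/L × 704,000 L = 39,220 g; ÷ 50 g/eq ÷ 1 = 784.4 mol NaHCO₃.
(a) Mass: 784.4 × 84 = 65,890 g.

(b) [OCl⁻]/[HOCl] = 10^(pH − pKa) = 10^(8.07 − 7.46) = 4.074; fraction as HOCl = 1/(1 + 4.074) = 0.1971.
(b) Free chlorine required for 2.48 ppm HOCl: 2.48 / 0.1971 = 12.58 ppm.
(b) FC to add: 12.58 − 0.2 = 12.38 mg/L as Cl₂.
(b) Cl₂ equivalent: 12.38 mg/L × 574,000 L = 7108 g.
(b) Product at 89.1% available Cl: 7108 / 0.891 = 7977 g.

(a) 65.9 kg; (b) 7.98 kg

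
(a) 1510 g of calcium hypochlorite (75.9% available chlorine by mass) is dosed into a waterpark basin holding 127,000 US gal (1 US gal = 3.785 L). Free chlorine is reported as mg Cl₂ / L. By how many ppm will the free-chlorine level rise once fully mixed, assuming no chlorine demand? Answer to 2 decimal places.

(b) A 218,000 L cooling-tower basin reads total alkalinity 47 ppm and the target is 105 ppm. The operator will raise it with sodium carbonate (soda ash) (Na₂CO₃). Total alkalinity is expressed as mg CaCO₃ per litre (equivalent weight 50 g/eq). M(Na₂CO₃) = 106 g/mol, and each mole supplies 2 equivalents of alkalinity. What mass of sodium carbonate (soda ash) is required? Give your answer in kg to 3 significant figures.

(a) 2.38 ppm; (b) 13.4 kg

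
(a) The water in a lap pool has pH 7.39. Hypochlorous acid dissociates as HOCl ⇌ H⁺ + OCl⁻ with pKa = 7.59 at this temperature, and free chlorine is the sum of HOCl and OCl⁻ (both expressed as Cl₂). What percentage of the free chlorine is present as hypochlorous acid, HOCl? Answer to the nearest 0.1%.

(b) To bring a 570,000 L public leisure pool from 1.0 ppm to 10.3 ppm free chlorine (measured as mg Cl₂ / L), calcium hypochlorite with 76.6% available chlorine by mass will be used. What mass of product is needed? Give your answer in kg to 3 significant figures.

(a) 61.3%; (b) 6.92 kg

(a) [OCl⁻]/[HOCl] = 10^(pH − pKa) = 10^(7.39 − 7.59) = 10^-0.20 = 0.631.
(a) Fraction as HOCl = 1 / (1 + 0.631) = 0.6131.

(b) Chlorine deficit: 10.3 − 1.0 = 9.3 ppm = 9.3 mg/L as Cl₂.
(b) Cl₂ equivalent needed: 9.3 mg/L × 570,000 L = 5,301,000 mg = 5301 g.
(b) Product at 76.6% available chlorine: 5301 / 0.766 = 6920 g.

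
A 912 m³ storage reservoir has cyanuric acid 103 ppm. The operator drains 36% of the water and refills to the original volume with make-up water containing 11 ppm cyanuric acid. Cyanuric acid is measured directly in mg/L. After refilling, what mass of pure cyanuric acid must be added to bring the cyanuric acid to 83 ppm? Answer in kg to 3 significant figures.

12.0 kg

Volume: 912 m³ = 912,000 L.
After draining 36% and refilling: 103 × 0.64 + 11 × 0.36 = 69.88 ppm.
Deficit to target: 83 − 69.88 = 13.12 mg/L.
Mass: 13.12 mg/L × 912,000 L = 11,970 g cyanuric acid.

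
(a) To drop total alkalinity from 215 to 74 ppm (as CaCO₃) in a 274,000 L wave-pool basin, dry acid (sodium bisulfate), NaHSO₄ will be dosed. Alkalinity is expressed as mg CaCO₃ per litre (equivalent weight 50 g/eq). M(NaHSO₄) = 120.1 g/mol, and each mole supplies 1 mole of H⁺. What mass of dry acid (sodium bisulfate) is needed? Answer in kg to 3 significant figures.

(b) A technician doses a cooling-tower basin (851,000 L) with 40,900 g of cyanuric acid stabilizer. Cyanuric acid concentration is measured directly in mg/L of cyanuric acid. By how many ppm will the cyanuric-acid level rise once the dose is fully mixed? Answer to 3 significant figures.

(a) Alkalinity to neutralize: (215 − 74) = 141 mg/L as CaCO₃ × 274,000 L = 38,630 g as CaCO₃.
(a) Equivalents of H⁺ required: 38,630 ÷ 50 g/eq = 772.7 eq = 772.7 mol NaHSO₄.
(a) Mass of NaHSO₄: 772.7 × 120.1 = 92,800 g.

(b) Rise: 40,900 g / 851,000 L × 1000 = 48.06 mg/L.

(a) 92.8 kg; (b) 48.1 ppm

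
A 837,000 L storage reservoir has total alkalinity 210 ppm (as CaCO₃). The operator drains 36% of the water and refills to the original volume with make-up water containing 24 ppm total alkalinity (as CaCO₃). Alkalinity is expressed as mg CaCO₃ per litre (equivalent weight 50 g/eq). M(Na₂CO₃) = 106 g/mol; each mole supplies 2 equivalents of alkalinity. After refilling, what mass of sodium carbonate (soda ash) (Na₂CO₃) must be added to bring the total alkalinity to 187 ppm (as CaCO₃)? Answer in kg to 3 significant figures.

39.0 kg

After draining 36% and refilling: 210 × 0.64 + 24 × 0.36 = 143.04 ppm.
Deficit to target: 187 − 143.04 = 43.96 mg/L.
As CaCO₃: 43.96 mg/L × 837,000 L = 36,790 g; ÷ 50 g/eq ÷ 2 = 367.9 mol Na₂CO₃.
Mass: 367.9 × 106 = 39,000 g.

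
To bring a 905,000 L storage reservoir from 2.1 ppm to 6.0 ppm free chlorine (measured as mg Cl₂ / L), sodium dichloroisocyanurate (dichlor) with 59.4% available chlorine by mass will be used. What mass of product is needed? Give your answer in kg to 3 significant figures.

5.94 kg

Chlorine deficit: 6.0 − 2.1 = 3.9 ppm = 3.9 mg/L as Cl₂.
Cl₂ equivalent needed: 3.9 mg/L × 905,000 L = 3,530,000 mg = 3530 g.
Product at 59.4% available chlorine: 3530 / 0.594 = 5942 g.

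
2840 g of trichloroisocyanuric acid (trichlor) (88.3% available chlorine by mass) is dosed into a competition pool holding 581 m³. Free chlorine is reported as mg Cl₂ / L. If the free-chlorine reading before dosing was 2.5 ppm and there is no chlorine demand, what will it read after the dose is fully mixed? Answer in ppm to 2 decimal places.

Volume: 581 m³ = 581,000 L.
Available chlorine delivered: 2840 g × 0.883 = 2508 g as Cl₂.
Concentration rise: 2508 g / 581,000 L = 4.316 mg/L = 4.32 ppm.
Final FC: 2.5 + 4.32 = 6.82 ppm.

6.82 ppm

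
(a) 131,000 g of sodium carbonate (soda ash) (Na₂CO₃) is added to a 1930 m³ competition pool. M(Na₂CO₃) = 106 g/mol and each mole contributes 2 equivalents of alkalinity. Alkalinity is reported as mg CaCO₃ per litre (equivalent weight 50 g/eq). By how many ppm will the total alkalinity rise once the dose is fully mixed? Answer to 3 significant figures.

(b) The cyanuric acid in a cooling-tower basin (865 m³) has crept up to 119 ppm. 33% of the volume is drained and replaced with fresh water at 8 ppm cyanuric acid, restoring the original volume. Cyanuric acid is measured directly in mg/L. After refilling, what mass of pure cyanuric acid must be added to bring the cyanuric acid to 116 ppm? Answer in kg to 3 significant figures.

(a) Volume: 1930 m³ = 1,930,000 L.
(a) Moles of Na₂CO₃: 131,000 g ÷ 106 g/mol = 1236 mol → 2472 eq of alkalinity.
(a) As CaCO₃: 2472 eq × 50 g/eq = 123,600 g.
(a) Rise: 123,600 g / 1,930,000 L × 1000 = 64.03 mg/L.

(b) Volume: 865 m³ = 865,000 L.
(b) After draining 33% and refilling: 119 × 0.67 + 8 × 0.33 = 82.37 ppm.
(b) Deficit to target: 116 − 82.37 = 33.63 mg/L.
(b) Mass: 33.63 mg/L × 865,000 L = 29,090 g cyanuric acid.

(a) 64.0 ppm; (b) 29.1 kg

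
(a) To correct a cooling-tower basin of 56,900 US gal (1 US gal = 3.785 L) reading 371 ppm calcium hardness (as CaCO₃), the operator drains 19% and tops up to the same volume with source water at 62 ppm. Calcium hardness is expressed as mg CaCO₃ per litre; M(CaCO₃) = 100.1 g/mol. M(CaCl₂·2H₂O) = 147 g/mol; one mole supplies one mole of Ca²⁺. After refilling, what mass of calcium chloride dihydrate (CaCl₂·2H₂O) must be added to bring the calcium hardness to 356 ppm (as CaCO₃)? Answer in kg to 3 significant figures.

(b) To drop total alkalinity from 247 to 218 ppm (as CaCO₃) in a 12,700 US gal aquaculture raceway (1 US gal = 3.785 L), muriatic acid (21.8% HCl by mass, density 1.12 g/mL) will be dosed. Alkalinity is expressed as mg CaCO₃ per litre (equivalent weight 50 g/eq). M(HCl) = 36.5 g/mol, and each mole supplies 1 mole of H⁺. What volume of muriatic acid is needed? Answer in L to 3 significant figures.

(a) 13.8 kg; (b) 4.17 L

(a) Volume: 56,900 US gal × 3.785 L/gal = 215,366 L.
(a) After draining 19% and refilling: 371 × 0.81 + 62 × 0.19 = 312.29 ppm.
(a) Deficit to target: 356 − 312.29 = 43.71 mg/L.
(a) As CaCO₃: 43.71 mg/L × 215,366 L = 9414 g; ÷ 100.1 = 94.04 mol Ca²⁺.
(a) Mass: 94.04 × 147 = 13,820 g.

(b) Volume: 12,700 US gal × 3.785 L/gal = 48,070 L.
(b) Alkalinity to neutralize: (247 − 218) = 29 mg/L as CaCO₃ × 48,070 L = 1394 g as CaCO₃.
(b) Equivalents of H⁺ required: 1394 ÷ 50 g/eq = 27.88 eq = 27.88 mol HCl.
(b) Mass of HCl: 27.88 × 36.5 = 1018 g.
(b) Mass of 21.8% solution: 1018 / 0.218 = 4668 g.
(b) Volume: 4668 g ÷ 1.12 g/mL = 4168 mL.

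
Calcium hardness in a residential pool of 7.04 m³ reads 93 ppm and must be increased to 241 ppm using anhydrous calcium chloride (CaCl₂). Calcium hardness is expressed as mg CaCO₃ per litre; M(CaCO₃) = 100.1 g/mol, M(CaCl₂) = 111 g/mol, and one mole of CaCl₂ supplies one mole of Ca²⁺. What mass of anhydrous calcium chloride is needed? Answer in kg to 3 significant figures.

Volume: 7.04 m³ = 7,040 L.
Hardness to add: (241 − 93) = 148 mg/L as CaCO₃ × 7,040 L = 1042 g as CaCO₃.
Moles of Ca²⁺ (1 mol Ca²⁺ ≡ 1 mol CaCO₃): 1042 / 100.1 g/mol = 10.41 mol.
Mass of CaCl₂: 10.41 × 111 = 1155 g.

1.16 kg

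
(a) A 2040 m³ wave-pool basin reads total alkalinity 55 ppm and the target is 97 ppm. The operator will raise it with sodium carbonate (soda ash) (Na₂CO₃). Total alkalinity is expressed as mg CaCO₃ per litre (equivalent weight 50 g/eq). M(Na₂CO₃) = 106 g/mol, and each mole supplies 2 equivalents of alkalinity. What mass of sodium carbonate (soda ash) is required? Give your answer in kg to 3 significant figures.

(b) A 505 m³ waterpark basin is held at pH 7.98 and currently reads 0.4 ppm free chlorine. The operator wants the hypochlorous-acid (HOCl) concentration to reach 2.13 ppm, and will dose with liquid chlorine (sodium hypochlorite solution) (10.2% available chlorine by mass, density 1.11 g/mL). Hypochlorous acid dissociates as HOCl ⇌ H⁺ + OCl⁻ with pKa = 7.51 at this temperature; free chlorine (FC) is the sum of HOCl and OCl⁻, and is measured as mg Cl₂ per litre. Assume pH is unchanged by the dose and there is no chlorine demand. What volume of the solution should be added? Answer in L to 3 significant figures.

(a) Volume: 2040 m³ = 2,040,000 L.
(a) Alkalinity to add: (97 − 55) = 42 mg/L as CaCO₃ × 2,040,000 L = 85,680 g as CaCO₃.
(a) Equivalents: 85,680 g ÷ 50 g/eq = 1714 eq.
(a) Each mole of Na₂CO₃ supplies 2 eq, so 1714 / 2 = 856.8 mol.
(a) Mass: 856.8 mol × 106 g/mol = 90,820 g.

(b) Volume: 505 m³ = 505,000 L.
(b) [OCl⁻]/[HOCl] = 10^(pH − pKa) = 10^(7.98 − 7.51) = 2.951; fraction as HOCl = 1/(1 + 2.951) = 0.2531.
(b) Free chlorine required for 2.13 ppm HOCl: 2.13 / 0.2531 = 8.416 ppm.
(b) FC to add: 8.416 − 0.4 = 8.016 mg/L as Cl₂.
(b) Cl₂ equivalent: 8.016 mg/L × 505,000 L = 4048 g.
(b) Product at 10.2% available Cl: 4048 / 0.102 = 39,690 g.
(b) Volume: 39,690 g ÷ 1.11 g/mL = 35,750 mL.

(a) 90.8 kg; (b) 35.8 L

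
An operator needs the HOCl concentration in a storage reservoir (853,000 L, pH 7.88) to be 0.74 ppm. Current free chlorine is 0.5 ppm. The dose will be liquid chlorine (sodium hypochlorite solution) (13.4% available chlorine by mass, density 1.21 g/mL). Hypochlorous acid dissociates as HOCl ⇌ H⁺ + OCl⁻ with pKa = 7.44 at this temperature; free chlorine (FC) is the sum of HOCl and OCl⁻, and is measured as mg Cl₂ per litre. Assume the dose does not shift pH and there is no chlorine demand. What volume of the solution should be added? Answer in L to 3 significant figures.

12.0 L

[OCl⁻]/[HOCl] = 10^(pH − pKa) = 10^(7.88 − 7.44) = 2.754; fraction as HOCl = 1/(1 + 2.754) = 0.2664.
Free chlorine required for 0.74 ppm HOCl: 0.74 / 0.2664 = 2.778 ppm.
FC to add: 2.778 − 0.5 = 2.278 mg/L as Cl₂.
Cl₂ equivalent: 2.278 mg/L × 853,000 L = 1943 g.
Product at 13.4% available Cl: 1943 / 0.134 = 14,500 g.
Volume: 14,500 g ÷ 1.21 g/mL = 11,980 mL.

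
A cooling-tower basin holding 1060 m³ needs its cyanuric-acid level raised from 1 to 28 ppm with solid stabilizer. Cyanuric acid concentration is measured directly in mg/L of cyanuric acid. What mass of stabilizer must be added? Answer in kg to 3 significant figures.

Volume: 1060 m³ = 1,060,000 L.
CYA to add: (28 − 1) = 27 mg/L × 1,060,000 L = 28,620 g cyanuric acid.

28.6 kg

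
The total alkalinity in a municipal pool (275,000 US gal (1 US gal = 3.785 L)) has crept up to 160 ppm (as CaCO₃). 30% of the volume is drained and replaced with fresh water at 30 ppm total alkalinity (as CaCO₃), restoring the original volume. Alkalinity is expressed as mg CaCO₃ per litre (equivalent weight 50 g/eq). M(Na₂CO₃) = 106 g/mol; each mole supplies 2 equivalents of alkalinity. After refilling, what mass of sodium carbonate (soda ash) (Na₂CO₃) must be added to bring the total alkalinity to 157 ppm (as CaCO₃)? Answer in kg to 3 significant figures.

Volume: 275,000 US gal × 3.785 L/gal = 1,040,875 L.
After draining 30% and refilling: 160 × 0.70 + 30 × 0.30 = 121 ppm.
Deficit to target: 157 − 121 = 36 mg/L.
As CaCO₃: 36 mg/L × 1,040,875 L = 37,470 g; ÷ 50 g/eq ÷ 2 = 374.7 mol Na₂CO₃.
Mass: 374.7 × 106 = 39,720 g.

39.7 kg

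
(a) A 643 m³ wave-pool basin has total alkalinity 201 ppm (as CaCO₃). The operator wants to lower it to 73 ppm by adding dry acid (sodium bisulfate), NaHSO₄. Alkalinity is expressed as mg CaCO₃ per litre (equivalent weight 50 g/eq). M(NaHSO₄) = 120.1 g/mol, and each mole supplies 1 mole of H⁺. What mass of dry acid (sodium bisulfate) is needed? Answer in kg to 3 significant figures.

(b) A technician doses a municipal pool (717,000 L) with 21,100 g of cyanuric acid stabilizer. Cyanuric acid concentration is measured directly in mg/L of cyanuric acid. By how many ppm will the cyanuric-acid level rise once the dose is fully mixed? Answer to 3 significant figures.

(a) Volume: 643 m³ = 643,000 L.
(a) Alkalinity to neutralize: (201 − 73) = 128 mg/L as CaCO₃ × 643,000 L = 82,300 g as CaCO₃.
(a) Equivalents of H⁺ required: 82,300 ÷ 50 g/eq = 1646 eq = 1646 mol NaHSO₄.
(a) Mass of NaHSO₄: 1646 × 120.1 = 197,700 g.

(b) Rise: 21,100 g / 717,000 L × 1000 = 29.43 mg/L.

(a) 198 kg; (b) 29.4 ppm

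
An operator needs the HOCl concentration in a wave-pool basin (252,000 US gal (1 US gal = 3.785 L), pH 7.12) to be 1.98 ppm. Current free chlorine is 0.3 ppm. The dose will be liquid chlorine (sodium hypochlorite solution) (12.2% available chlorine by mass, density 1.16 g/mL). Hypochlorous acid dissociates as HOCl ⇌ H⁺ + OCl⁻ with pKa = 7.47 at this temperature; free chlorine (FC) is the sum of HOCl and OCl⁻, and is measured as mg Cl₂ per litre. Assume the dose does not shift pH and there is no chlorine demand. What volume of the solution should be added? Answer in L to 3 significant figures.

Volume: 252,000 US gal × 3.785 L/gal = 953,820 L.
[OCl⁻]/[HOCl] = 10^(pH − pKa) = 10^(7.12 − 7.47) = 0.4467; fraction as HOCl = 1/(1 + 0.4467) = 0.6912.
Free chlorine required for 1.98 ppm HOCl: 1.98 / 0.6912 = 2.864 ppm.
FC to add: 2.864 − 0.3 = 2.564 mg/L as Cl₂.
Cl₂ equivalent: 2.564 mg/L × 953,820 L = 2446 g.
Product at 12.2% available Cl: 2446 / 0.122 = 20,050 g.
Volume: 20,050 g ÷ 1.16 g/mL = 17,280 mL.

17.3 L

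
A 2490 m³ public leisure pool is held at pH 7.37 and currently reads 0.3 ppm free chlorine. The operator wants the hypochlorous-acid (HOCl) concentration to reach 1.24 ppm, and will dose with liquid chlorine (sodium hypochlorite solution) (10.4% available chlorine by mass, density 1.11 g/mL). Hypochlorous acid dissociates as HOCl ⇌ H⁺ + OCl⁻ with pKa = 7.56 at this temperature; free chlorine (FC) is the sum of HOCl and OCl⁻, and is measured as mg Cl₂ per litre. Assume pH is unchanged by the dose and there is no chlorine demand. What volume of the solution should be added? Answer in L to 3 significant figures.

37.5 L

Volume: 2490 m³ = 2,490,000 L.
[OCl⁻]/[HOCl] = 10^(pH − pKa) = 10^(7.37 − 7.56) = 0.6457; fraction as HOCl = 1/(1 + 0.6457) = 0.6077.
Free chlorine required for 1.24 ppm HOCl: 1.24 / 0.6077 = 2.041 ppm.
FC to add: 2.041 − 0.3 = 1.741 mg/L as Cl₂.
Cl₂ equivalent: 1.741 mg/L × 2,490,000 L = 4334 g.
Product at 10.4% available Cl: 4334 / 0.104 = 41,670 g.
Volume: 41,670 g ÷ 1.11 g/mL = 37,540 mL.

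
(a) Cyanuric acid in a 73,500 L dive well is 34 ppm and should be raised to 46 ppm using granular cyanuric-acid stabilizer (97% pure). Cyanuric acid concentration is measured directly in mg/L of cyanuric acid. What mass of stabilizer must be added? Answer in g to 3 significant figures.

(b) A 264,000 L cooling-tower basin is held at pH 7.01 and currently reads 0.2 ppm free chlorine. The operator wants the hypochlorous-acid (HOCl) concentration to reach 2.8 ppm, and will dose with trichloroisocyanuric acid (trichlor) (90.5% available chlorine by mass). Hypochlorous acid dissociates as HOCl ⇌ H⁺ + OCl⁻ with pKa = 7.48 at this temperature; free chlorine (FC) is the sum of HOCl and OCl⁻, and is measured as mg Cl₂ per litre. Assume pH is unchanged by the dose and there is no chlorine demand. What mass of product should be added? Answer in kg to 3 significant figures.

(a) CYA to add: (46 − 34) = 12 mg/L × 73,500 L = 882 g cyanuric acid.
(a) At 97% purity: 882 / 0.97 = 909.3 g product.

(b) [OCl⁻]/[HOCl] = 10^(pH − pKa) = 10^(7.01 − 7.48) = 0.3388; fraction as HOCl = 1/(1 + 0.3388) = 0.7469.
(b) Free chlorine required for 2.8 ppm HOCl: 2.8 / 0.7469 = 3.749 ppm.
(b) FC to add: 3.749 − 0.2 = 3.549 mg/L as Cl₂.
(b) Cl₂ equivalent: 3.549 mg/L × 264,000 L = 936.9 g.
(b) Product at 90.5% available Cl: 936.9 / 0.905 = 1035 g.

(a) 909 g; (b) 1.04 kg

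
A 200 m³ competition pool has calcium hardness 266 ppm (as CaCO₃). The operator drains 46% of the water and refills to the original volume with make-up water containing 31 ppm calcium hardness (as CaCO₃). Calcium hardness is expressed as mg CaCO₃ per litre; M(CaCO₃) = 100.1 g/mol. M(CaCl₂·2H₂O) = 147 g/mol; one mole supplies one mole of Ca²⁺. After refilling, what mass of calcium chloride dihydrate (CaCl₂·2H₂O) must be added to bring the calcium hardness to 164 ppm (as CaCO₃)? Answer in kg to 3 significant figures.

1.79 kg

Volume: 200 m³ = 200,000 L.
After draining 46% and refilling: 266 × 0.54 + 31 × 0.46 = 157.9 ppm.
Deficit to target: 164 − 157.9 = 6.1 mg/L.
As CaCO₃: 6.1 mg/L × 200,000 L = 1220 g; ÷ 100.1 = 12.19 mol Ca²⁺.
Mass: 12.19 × 147 = 1792 g.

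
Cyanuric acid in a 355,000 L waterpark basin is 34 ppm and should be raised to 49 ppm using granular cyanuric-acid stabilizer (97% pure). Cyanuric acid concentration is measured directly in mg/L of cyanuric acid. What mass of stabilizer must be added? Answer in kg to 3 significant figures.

CYA to add: (49 − 34) = 15 mg/L × 355,000 L = 5325 g cyanuric acid.
At 97% purity: 5325 / 0.97 = 5490 g product.

5.49 kg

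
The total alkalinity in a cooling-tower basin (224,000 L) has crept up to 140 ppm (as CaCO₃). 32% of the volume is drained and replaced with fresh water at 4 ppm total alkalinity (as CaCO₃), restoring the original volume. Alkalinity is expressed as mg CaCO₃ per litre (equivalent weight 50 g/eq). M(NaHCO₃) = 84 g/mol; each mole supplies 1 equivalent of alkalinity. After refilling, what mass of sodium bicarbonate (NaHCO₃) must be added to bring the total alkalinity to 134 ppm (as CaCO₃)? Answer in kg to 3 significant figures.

14.1 kg

After draining 32% and refilling: 140 × 0.68 + 4 × 0.32 = 96.48 ppm.
Deficit to target: 134 − 96.48 = 37.52 mg/L.
As CaCO₃: 37.52 mg/L × 224,000 L = 8404 g; ÷ 50 g/eq ÷ 1 = 168.1 mol NaHCO₃.
Mass: 168.1 × 84 = 14,120 g.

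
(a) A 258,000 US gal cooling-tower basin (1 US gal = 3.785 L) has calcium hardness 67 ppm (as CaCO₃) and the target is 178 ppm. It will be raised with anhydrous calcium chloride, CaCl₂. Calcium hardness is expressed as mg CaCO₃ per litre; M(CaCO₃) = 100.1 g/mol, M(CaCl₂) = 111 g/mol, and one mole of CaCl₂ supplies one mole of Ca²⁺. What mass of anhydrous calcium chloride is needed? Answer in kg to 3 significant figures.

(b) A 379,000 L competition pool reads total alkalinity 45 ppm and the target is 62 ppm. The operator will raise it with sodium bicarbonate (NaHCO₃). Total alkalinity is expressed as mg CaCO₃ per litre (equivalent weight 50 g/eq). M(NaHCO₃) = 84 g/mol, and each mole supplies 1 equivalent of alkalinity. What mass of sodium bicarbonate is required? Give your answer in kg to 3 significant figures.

(a) Volume: 258,000 US gal × 3.785 L/gal = 976,530 L.
(a) Hardness to add: (178 − 67) = 111 mg/L as CaCO₃ × 976,530 L = 108,400 g as CaCO₃.
(a) Moles of Ca²⁺ (1 mol Ca²⁺ ≡ 1 mol CaCO₃): 108,400 / 100.1 g/mol = 1083 mol.
(a) Mass of CaCl₂: 1083 × 111 = 120,200 g.

(b) Alkalinity to add: (62 − 45) = 17 mg/L as CaCO₃ × 379,000 L = 6443 g as CaCO₃.
(b) Equivalents: 6443 g ÷ 50 g/eq = 128.9 eq.
(b) NaHCO₃ supplies 1 eq per mole → 128.9 mol.
(b) Mass: 128.9 mol × 84 g/mol = 10,820 g.

(a) 120 kg; (b) 10.8 kg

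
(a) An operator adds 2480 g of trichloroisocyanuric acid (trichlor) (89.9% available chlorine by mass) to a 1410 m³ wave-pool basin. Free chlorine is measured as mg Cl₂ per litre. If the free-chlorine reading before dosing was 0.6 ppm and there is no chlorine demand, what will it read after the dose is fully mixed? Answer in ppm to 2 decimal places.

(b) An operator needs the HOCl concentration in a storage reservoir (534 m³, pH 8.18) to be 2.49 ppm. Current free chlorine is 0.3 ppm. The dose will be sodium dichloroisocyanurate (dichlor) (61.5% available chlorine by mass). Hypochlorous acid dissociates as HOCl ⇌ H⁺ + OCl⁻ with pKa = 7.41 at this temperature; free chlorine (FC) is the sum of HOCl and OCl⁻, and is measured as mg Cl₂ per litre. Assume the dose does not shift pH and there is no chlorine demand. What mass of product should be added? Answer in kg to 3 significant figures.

(a) Volume: 1410 m³ = 1,410,000 L.
(a) Available chlorine delivered: 2480 g × 0.899 = 2230 g as Cl₂.
(a) Concentration rise: 2230 g / 1,410,000 L = 1.581 mg/L = 1.58 ppm.
(a) Final FC: 0.6 + 1.58 = 2.18 ppm.

(b) Volume: 534 m³ = 534,000 L.
(b) [OCl⁻]/[HOCl] = 10^(pH − pKa) = 10^(8.18 − 7.41) = 5.888; fraction as HOCl = 1/(1 + 5.888) = 0.1452.
(b) Free chlorine required for 2.49 ppm HOCl: 2.49 / 0.1452 = 17.15 ppm.
(b) FC to add: 17.15 − 0.3 = 16.85 mg/L as Cl₂.
(b) Cl₂ equivalent: 16.85 mg/L × 534,000 L = 8999 g.
(b) Product at 61.5% available Cl: 8999 / 0.615 = 14,630 g.

(a) 2.18 ppm; (b) 14.6 kg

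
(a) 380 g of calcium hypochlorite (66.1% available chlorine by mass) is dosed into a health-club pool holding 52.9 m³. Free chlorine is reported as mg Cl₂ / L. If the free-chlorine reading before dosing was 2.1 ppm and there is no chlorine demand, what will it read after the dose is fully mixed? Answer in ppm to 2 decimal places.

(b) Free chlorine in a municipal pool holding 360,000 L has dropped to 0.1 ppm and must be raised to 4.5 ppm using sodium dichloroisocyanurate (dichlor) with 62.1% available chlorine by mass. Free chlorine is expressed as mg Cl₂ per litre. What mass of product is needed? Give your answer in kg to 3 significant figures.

(a) 6.85 ppm; (b) 2.55 kg

(a) Volume: 52.9 m³ = 52,900 L.
(a) Available chlorine delivered: 380 g × 0.661 = 251.2 g as Cl₂.
(a) Concentration rise: 251.2 g / 52,900 L = 4.748 mg/L = 4.75 ppm.
(a) Final FC: 2.1 + 4.75 = 6.85 ppm.

(b) Chlorine deficit: 4.5 − 0.1 = 4.4 ppm = 4.4 mg/L as Cl₂.
(b) Cl₂ equivalent needed: 4.4 mg/L × 360,000 L = 1,584,000 mg = 1584 g.
(b) Product at 62.1% available chlorine: 1584 / 0.621 = 2551 g.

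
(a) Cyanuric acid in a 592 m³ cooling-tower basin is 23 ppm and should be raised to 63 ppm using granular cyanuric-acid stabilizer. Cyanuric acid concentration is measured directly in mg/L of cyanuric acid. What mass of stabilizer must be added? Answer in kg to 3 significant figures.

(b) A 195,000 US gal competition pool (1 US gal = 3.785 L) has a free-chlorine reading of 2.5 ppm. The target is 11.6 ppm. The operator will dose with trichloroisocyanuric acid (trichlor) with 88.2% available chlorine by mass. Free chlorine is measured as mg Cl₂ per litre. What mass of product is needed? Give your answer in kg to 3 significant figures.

(a) Volume: 592 m³ = 592,000 L.
(a) CYA to add: (63 − 23) = 40 mg/L × 592,000 L = 23,680 g cyanuric acid.

(b) Volume: 195,000 US gal × 3.785 L/gal = 738,075 L.
(b) Chlorine deficit: 11.6 − 2.5 = 9.1 ppm = 9.1 mg/L as Cl₂.
(b) Cl₂ equivalent needed: 9.1 mg/L × 738,075 L = 6,716,000 mg = 6716 g.
(b) Product at 88.2% available chlorine: 6716 / 0.882 = 7615 g.

(a) 23.7 kg; (b) 7.62 kg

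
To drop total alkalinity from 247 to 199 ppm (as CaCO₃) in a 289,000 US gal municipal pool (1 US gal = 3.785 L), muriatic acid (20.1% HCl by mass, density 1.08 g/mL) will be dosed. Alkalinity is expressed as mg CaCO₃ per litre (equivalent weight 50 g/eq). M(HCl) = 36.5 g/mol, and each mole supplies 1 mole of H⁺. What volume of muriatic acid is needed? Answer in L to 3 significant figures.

Volume: 289,000 US gal × 3.785 L/gal = 1,093,865 L.
Alkalinity to neutralize: (247 − 199) = 48 mg/L as CaCO₃ × 1,093,865 L = 52,510 g as CaCO₃.
Equivalents of H⁺ required: 52,510 ÷ 50 g/eq = 1050 eq = 1050 mol HCl.
Mass of HCl: 1050 × 36.5 = 38,330 g.
Mass of 20.1% solution: 38,330 / 0.201 = 190,700 g.
Volume: 190,700 g ÷ 1.08 g/mL = 176,600 mL.

177 L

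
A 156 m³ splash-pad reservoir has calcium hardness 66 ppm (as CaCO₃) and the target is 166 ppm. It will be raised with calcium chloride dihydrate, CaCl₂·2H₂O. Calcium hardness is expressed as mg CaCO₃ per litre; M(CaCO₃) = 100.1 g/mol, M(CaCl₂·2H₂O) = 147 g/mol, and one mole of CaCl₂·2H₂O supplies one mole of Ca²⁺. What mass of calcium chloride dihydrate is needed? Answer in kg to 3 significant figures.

22.9 kg

Volume: 156 m³ = 156,000 L.
Hardness to add: (166 − 66) = 100 mg/L as CaCO₃ × 156,000 L = 15,600 g as CaCO₃.
Moles of Ca²⁺ (1 mol Ca²⁺ ≡ 1 mol CaCO₃): 15,600 / 100.1 g/mol = 155.8 mol.
Mass of CaCl₂·2H₂O: 155.8 × 147 = 22,910 g.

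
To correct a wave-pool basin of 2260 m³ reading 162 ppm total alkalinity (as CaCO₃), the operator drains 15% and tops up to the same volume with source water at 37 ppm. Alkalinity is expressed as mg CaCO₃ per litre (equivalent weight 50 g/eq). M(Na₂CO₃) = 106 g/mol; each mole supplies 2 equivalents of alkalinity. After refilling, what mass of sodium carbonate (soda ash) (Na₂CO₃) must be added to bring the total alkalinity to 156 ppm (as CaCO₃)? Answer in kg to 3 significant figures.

Volume: 2260 m³ = 2,260,000 L.
After draining 15% and refilling: 162 × 0.85 + 37 × 0.15 = 143.25 ppm.
Deficit to target: 156 − 143.25 = 12.75 mg/L.
As CaCO₃: 12.75 mg/L × 2,260,000 L = 28,820 g; ÷ 50 g/eq ÷ 2 = 288.1 mol Na₂CO₃.
Mass: 288.1 × 106 = 30,540 g.

30.5 kg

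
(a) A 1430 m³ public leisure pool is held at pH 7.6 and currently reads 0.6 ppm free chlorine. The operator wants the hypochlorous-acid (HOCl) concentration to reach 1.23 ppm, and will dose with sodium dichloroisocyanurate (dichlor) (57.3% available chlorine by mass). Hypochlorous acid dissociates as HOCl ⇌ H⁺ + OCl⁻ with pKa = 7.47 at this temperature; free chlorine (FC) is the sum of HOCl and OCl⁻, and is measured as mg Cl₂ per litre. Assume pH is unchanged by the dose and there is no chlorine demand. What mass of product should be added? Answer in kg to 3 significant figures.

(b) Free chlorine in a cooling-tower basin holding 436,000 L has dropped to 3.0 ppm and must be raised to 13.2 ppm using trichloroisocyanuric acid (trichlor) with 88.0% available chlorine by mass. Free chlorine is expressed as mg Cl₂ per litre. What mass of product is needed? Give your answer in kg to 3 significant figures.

(a) 5.71 kg; (b) 5.05 kg

(a) Volume: 1430 m³ = 1,430,000 L.
(a) [OCl⁻]/[HOCl] = 10^(pH − pKa) = 10^(7.6 − 7.47) = 1.349; fraction as HOCl = 1/(1 + 1.349) = 0.4257.
(a) Free chlorine required for 1.23 ppm HOCl: 1.23 / 0.4257 = 2.889 ppm.
(a) FC to add: 2.889 − 0.6 = 2.289 mg/L as Cl₂.
(a) Cl₂ equivalent: 2.289 mg/L × 1,430,000 L = 3274 g.
(a) Product at 57.3% available Cl: 3274 / 0.573 = 5713 g.

(b) Chlorine deficit: 13.2 − 3.0 = 10.2 ppm = 10.2 mg/L as Cl₂.
(b) Cl₂ equivalent needed: 10.2 mg/L × 436,000 L = 4,447,000 mg = 4447 g.
(b) Product at 88.0% available chlorine: 4447 / 0.88 = 5054 g.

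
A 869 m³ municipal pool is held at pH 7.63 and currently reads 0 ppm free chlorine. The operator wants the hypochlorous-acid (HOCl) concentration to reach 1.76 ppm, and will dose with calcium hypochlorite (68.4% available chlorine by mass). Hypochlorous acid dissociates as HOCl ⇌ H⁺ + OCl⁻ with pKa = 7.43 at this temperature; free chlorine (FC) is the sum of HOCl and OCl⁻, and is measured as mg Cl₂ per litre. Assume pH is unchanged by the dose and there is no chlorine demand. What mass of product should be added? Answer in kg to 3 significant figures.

5.78 kg

Volume: 869 m³ = 869,000 L.
[OCl⁻]/[HOCl] = 10^(pH − pKa) = 10^(7.63 − 7.43) = 1.585; fraction as HOCl = 1/(1 + 1.585) = 0.3869.
Free chlorine required for 1.76 ppm HOCl: 1.76 / 0.3869 = 4.549 ppm.
FC to add: 4.549 − 0 = 4.549 mg/L as Cl₂.
Cl₂ equivalent: 4.549 mg/L × 869,000 L = 3953 g.
Product at 68.4% available Cl: 3953 / 0.684 = 5780 g.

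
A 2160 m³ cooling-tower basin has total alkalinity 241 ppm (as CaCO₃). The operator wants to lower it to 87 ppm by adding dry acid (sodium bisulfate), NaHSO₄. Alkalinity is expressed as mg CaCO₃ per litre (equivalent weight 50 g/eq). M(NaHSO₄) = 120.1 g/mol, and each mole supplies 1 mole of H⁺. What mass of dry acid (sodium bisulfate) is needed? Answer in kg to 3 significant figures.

799 kg

Volume: 2160 m³ = 2,160,000 L.
Alkalinity to neutralize: (241 − 87) = 154 mg/L as CaCO₃ × 2,160,000 L = 332,600 g as CaCO₃.
Equivalents of H⁺ required: 332,600 ÷ 50 g/eq = 6653 eq = 6653 mol NaHSO₄.
Mass of NaHSO₄: 6653 × 120.1 = 799,000 g.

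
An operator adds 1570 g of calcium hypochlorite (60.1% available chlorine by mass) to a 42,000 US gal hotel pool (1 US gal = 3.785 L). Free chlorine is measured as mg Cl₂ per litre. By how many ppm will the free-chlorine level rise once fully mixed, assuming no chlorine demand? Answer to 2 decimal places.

5.94 ppm

Volume: 42,000 US gal × 3.785 L/gal = 158,970 L.
Available chlorine delivered: 1570 g × 0.601 = 943.6 g as Cl₂.
Concentration rise: 943.6 g / 158,970 L = 5.936 mg/L = 5.94 ppm.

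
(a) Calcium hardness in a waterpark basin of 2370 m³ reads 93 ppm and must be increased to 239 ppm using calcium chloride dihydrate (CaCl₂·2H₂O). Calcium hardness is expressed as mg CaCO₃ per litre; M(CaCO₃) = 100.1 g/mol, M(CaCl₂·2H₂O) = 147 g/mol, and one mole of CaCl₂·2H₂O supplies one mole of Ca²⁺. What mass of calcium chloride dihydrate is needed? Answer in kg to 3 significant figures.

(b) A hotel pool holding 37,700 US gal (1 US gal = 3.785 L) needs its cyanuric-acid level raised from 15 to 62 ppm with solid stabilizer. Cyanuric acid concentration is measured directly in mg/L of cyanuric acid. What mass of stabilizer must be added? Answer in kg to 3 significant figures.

(a) 508 kg; (b) 6.71 kg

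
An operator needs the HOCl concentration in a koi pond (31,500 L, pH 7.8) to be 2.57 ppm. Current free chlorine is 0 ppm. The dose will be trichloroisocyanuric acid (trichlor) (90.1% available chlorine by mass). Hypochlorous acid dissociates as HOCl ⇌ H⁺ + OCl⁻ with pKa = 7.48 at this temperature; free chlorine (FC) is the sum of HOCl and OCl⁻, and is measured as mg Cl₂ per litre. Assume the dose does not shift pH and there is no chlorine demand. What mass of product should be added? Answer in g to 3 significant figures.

278 g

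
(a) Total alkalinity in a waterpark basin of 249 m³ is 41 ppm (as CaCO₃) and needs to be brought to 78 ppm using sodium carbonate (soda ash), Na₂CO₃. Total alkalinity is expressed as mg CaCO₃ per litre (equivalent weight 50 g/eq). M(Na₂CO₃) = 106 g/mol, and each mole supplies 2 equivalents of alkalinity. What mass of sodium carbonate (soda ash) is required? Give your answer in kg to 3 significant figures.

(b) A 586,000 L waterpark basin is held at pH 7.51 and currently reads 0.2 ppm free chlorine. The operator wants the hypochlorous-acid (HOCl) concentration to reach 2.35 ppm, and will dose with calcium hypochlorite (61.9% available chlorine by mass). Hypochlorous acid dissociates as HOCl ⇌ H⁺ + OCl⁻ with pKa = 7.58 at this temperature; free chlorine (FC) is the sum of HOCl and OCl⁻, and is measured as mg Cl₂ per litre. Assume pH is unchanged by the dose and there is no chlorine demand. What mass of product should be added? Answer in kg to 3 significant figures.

(a) Volume: 249 m³ = 249,000 L.
(a) Alkalinity to add: (78 − 41) = 37 mg/L as CaCO₃ × 249,000 L = 9213 g as CaCO₃.
(a) Equivalents: 9213 g ÷ 50 g/eq = 184.3 eq.
(a) Each mole of Na₂CO₃ supplies 2 eq, so 184.3 / 2 = 92.13 mol.
(a) Mass: 92.13 mol × 106 g/mol = 9766 g.

(b) [OCl⁻]/[HOCl] = 10^(pH − pKa) = 10^(7.51 − 7.58) = 0.8511; fraction as HOCl = 1/(1 + 0.8511) = 0.5402.
(b) Free chlorine required for 2.35 ppm HOCl: 2.35 / 0.5402 = 4.35 ppm.
(b) FC to add: 4.35 − 0.2 = 4.15 mg/L as Cl₂.
(b) Cl₂ equivalent: 4.15 mg/L × 586,000 L = 2432 g.
(b) Product at 61.9% available Cl: 2432 / 0.619 = 3929 g.

(a) 9.77 kg; (b) 3.93 kg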